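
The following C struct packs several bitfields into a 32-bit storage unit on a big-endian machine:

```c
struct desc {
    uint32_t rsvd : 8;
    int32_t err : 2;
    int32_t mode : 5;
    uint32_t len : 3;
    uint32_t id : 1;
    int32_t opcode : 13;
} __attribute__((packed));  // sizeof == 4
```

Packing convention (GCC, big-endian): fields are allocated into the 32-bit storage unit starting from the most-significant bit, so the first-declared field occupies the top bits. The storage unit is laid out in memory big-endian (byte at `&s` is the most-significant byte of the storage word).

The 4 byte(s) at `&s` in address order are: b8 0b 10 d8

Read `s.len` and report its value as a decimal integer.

[0]=0xb8 [1]=0x0b [2]=0x10 [3]=0xd8 (big-endian) → word 0xb80b10d8
rsvd:8 @ bit 24 → (0xb80b10d8>>24)&0xff = 0xb8
err:2 @ bit 22 → (0xb80b10d8>>22)&0x3 = 0x0
mode:5 @ bit 17 → (0xb80b10d8>>17)&0x1f = 0x5
len:3 @ bit 14 → (0xb80b10d8>>14)&0x7 = 0x4  ←
id:1 @ bit 13 → (0xb80b10d8>>13)&0x1 = 0x0
opcode:13 @ bit 0 → (0xb80b10d8>>0)&0x1fff = 0x10d8

4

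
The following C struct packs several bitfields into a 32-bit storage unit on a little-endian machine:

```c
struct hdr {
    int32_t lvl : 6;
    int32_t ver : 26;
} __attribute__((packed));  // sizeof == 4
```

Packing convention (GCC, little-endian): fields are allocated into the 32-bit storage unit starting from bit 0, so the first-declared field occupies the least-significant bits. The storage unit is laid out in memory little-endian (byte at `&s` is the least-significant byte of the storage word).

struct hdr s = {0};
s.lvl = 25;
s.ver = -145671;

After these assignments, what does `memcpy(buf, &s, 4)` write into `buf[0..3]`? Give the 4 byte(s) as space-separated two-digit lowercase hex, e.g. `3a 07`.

59 be 71 ff

lvl (6b) val=25 bits=0x19 at bit 0: 0x00000019
ver (26b) val=-145671 bits=0x3fdc6f9 at bit 6: 0xff71be59
word = 0xff71be59 → little-endian bytes:
  [0]=0x59  [1]=0xbe  [2]=0x71  [3]=0xff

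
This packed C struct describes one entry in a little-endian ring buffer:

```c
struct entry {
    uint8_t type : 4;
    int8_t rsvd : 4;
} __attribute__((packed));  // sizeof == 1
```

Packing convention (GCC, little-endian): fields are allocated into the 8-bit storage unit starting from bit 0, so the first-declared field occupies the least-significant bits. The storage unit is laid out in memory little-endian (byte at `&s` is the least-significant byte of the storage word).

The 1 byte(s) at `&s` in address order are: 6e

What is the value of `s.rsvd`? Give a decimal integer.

[0]=0x6e (little-endian) → word 0x6e
type [0+:4] = (word>>0) & 0xf = 14
rsvd [4+:4] = (word>>4) & 0xf = 6  ←
rsvd signed 4b, MSB=0: value = 6

6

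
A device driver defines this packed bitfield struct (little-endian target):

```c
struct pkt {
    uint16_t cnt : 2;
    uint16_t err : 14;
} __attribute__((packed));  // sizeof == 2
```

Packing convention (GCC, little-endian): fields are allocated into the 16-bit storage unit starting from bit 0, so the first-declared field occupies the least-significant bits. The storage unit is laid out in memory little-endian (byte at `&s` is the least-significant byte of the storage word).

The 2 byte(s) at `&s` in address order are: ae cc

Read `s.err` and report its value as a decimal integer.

[0]=0xae [1]=0xcc (little-endian) → word 0xccae
cnt [0+:2] = (word>>0) & 0x3 = 2
err [2+:14] = (word>>2) & 0x3fff = 13099  ←

13099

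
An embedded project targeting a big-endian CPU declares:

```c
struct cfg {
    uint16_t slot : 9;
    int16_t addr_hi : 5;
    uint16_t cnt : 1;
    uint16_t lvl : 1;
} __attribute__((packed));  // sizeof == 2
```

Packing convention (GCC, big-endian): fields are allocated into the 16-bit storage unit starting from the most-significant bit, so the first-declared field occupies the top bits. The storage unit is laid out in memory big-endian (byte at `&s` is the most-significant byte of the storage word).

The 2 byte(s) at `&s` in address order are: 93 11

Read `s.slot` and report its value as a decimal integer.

294

[0]=0x93 [1]=0x11 (big-endian) → word 0x9311
slot [7+:9] = (word>>7) & 0x1ff = 294  ←
addr_hi [2+:5] = (word>>2) & 0x1f = 4
cnt [1+:1] = (word>>1) & 0x1 = 0
lvl [0+:1] = (word>>0) & 0x1 = 1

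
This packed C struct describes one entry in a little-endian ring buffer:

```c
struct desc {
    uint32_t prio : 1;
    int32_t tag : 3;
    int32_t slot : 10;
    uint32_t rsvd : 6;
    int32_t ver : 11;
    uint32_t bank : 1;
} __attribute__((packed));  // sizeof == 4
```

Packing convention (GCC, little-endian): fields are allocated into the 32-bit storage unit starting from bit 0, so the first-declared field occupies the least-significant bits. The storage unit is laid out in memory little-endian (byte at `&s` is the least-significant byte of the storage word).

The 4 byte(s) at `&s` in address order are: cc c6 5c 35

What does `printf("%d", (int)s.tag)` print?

-2

[0]=0xcc [1]=0xc6 [2]=0x5c [3]=0x35 (little-endian) → word 0x355cc6cc
prio [0+:1] = (word>>0) & 0x1 = 0
tag [1+:3] = (word>>1) & 0x7 = 6  ←
slot [4+:10] = (word>>4) & 0x3ff = 108
rsvd [14+:6] = (word>>14) & 0x3f = 51
ver [20+:11] = (word>>20) & 0x7ff = 853
bank [31+:1] = (word>>31) & 0x1 = 0
tag signed 3b, MSB=1: 6 - 8 = -2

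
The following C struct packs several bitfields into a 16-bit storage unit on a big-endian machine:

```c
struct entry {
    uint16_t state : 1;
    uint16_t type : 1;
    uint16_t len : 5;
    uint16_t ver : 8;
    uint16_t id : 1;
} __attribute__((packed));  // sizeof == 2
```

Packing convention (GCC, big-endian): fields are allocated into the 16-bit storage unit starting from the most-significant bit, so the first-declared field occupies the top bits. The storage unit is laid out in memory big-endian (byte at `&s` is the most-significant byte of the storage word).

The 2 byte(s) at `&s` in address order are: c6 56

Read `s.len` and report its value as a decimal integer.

3

[0]=0xc6 [1]=0x56 (big-endian) → word 0xc656
state [15+:1] = (word>>15) & 0x1 = 1
type [14+:1] = (word>>14) & 0x1 = 1
len [9+:5] = (word>>9) & 0x1f = 3  ←
ver [1+:8] = (word>>1) & 0xff = 43
id [0+:1] = (word>>0) & 0x1 = 0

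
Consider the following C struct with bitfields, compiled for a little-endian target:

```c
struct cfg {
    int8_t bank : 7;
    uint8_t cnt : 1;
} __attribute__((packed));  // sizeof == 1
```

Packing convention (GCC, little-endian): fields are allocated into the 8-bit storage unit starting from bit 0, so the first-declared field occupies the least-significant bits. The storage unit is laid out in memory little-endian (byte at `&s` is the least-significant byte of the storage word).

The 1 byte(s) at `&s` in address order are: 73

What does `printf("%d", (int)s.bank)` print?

-13

[0]=0x73 (little-endian) → word 0x73
bank [0+:7] = (word>>0) & 0x7f = 115  ←
cnt [7+:1] = (word>>7) & 0x1 = 0
bank signed 7b, MSB=1: 115 - 128 = -13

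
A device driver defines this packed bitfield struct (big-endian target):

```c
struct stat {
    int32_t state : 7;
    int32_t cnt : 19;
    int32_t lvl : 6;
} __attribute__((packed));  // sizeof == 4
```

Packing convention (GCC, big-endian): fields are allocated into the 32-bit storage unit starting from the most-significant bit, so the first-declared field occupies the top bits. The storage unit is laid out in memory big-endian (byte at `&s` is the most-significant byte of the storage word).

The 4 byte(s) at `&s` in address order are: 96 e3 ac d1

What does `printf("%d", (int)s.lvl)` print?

17

[0]=0x96 [1]=0xe3 [2]=0xac [3]=0xd1 (big-endian) → word 0x96e3acd1
state [25+:7] = (word>>25) & 0x7f = 75
cnt [6+:19] = (word>>6) & 0x7ffff = 233139
lvl [0+:6] = (word>>0) & 0x3f = 17  ←
lvl signed 6b, MSB=0: value = 17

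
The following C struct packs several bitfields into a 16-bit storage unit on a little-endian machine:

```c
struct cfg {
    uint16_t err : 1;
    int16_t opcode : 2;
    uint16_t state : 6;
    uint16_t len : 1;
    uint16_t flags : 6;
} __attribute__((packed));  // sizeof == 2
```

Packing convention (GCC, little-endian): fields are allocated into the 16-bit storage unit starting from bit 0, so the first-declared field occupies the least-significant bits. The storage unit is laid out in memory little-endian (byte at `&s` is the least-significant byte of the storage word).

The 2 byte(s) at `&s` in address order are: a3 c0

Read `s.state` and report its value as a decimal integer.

[0]=0xa3 [1]=0xc0 (little-endian) → word 0xc0a3
err [0+:1] = (word>>0) & 0x1 = 1
opcode [1+:2] = (word>>1) & 0x3 = 1
state [3+:6] = (word>>3) & 0x3f = 20  ←
len [9+:1] = (word>>9) & 0x1 = 0
flags [10+:6] = (word>>10) & 0x3f = 48

20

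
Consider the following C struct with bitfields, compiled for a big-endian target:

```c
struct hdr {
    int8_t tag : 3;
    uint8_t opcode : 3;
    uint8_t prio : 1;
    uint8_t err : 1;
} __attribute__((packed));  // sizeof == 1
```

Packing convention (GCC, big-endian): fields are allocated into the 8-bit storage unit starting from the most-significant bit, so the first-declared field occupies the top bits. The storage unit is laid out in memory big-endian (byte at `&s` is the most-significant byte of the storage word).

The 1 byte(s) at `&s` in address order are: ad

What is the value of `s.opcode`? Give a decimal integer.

3

[0]=0xad (big-endian) → word 0xad
tag [5+:3] = (word>>5) & 0x7 = 5
opcode [2+:3] = (word>>2) & 0x7 = 3  ←
prio [1+:1] = (word>>1) & 0x1 = 0
err [0+:1] = (word>>0) & 0x1 = 1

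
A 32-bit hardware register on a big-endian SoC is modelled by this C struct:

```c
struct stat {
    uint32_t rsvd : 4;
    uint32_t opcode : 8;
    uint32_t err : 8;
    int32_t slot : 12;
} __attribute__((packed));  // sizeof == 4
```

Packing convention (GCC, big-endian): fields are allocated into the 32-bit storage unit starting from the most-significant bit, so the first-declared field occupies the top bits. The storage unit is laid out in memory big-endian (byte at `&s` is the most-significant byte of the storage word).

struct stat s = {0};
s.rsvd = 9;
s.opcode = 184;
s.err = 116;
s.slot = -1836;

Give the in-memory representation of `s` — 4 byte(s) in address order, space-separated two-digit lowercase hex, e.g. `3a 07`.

rsvd (4b) val=9 bits=0x9 at bit 28: 0x90000000
opcode (8b) val=184 bits=0xb8 at bit 20: 0x9b800000
err (8b) val=116 bits=0x74 at bit 12: 0x9b874000
slot (12b) val=-1836 bits=0x8d4 at bit 0: 0x9b8748d4
word = 0x9b8748d4 → big-endian bytes:
  [0]=0x9b  [1]=0x87  [2]=0x48  [3]=0xd4

9b 87 48 d4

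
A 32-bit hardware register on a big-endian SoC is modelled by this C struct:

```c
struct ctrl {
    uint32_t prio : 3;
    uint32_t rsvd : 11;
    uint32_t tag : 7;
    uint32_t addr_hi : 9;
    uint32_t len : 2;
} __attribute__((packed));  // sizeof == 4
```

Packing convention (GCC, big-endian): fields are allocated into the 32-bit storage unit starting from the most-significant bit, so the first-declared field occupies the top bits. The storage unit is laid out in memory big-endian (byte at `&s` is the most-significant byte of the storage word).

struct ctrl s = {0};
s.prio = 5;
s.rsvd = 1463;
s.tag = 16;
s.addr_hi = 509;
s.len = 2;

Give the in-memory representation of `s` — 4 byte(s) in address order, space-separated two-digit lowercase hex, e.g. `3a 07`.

b6 dc 87 f6

prio (3b) val=5 bits=0x5 at bit 29: 0xa0000000
rsvd (11b) val=1463 bits=0x5b7 at bit 18: 0xb6dc0000
tag (7b) val=16 bits=0x10 at bit 11: 0xb6dc8000
addr_hi (9b) val=509 bits=0x1fd at bit 2: 0xb6dc87f4
len (2b) val=2 bits=0x2 at bit 0: 0xb6dc87f6
word = 0xb6dc87f6 → big-endian bytes:
  [0]=0xb6  [1]=0xdc  [2]=0x87  [3]=0xf6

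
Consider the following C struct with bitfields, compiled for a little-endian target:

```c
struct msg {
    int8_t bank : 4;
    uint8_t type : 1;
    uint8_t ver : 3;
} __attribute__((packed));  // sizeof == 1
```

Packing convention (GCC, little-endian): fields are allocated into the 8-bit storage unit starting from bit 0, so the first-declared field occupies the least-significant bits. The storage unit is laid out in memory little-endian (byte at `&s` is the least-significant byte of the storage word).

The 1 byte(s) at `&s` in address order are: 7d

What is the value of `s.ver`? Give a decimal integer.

[0]=0x7d (little-endian) → word 0x7d
bank [0+:4] = (word>>0) & 0xf = 13
type [4+:1] = (word>>4) & 0x1 = 1
ver [5+:3] = (word>>5) & 0x7 = 3  ←

3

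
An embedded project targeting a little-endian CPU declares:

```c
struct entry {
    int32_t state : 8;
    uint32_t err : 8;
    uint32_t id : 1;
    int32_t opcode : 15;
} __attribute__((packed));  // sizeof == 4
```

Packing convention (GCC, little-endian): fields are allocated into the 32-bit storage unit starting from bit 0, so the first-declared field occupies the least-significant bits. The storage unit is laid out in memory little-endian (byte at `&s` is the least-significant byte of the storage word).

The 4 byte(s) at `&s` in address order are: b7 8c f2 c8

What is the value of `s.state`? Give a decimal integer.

-73

[0]=0xb7 [1]=0x8c [2]=0xf2 [3]=0xc8 (little-endian) → word 0xc8f28cb7
state [0+:8] = (word>>0) & 0xff = 183  ←
err [8+:8] = (word>>8) & 0xff = 140
id [16+:1] = (word>>16) & 0x1 = 0
opcode [17+:15] = (word>>17) & 0x7fff = 25721
state signed 8b, MSB=1: 183 - 256 = -73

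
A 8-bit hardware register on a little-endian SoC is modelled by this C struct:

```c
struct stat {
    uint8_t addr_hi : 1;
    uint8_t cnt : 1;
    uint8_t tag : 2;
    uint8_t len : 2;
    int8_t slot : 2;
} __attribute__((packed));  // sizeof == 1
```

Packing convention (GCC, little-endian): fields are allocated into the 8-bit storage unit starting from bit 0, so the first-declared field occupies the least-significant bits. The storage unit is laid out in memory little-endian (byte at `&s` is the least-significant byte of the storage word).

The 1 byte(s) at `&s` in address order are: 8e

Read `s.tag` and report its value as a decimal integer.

[0]=0x8e (little-endian) → word 0x8e
addr_hi:1 @ bit 0 → (0x8e>>0)&0x1 = 0x0
cnt:1 @ bit 1 → (0x8e>>1)&0x1 = 0x1
tag:2 @ bit 2 → (0x8e>>2)&0x3 = 0x3  ←
len:2 @ bit 4 → (0x8e>>4)&0x3 = 0x0
slot:2 @ bit 6 → (0x8e>>6)&0x3 = 0x2

3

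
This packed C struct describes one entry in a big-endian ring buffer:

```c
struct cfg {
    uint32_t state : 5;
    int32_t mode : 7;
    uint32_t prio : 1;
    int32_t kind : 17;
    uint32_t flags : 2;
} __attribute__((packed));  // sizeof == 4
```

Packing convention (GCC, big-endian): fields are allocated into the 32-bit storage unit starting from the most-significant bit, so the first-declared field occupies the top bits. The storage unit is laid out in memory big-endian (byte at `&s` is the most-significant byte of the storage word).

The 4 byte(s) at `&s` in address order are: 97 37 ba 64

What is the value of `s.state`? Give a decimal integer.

18

[0]=0x97 [1]=0x37 [2]=0xba [3]=0x64 (big-endian) → word 0x9737ba64
state [27+:5] = (word>>27) & 0x1f = 18  ←
mode [20+:7] = (word>>20) & 0x7f = 115
prio [19+:1] = (word>>19) & 0x1 = 0
kind [2+:17] = (word>>2) & 0x1ffff = 126617
flags [0+:2] = (word>>0) & 0x3 = 0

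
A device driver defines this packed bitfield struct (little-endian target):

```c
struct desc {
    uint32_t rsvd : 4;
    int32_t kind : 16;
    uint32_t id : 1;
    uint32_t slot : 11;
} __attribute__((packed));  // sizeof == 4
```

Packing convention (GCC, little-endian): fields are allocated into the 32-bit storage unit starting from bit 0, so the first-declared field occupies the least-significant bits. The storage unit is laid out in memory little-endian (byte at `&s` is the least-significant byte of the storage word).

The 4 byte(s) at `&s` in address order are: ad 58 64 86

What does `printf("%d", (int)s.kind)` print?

17802

[0]=0xad [1]=0x58 [2]=0x64 [3]=0x86 (little-endian) → word 0x866458ad
rsvd [0+:4] = (word>>0) & 0xf = 13
kind [4+:16] = (word>>4) & 0xffff = 17802  ←
id [20+:1] = (word>>20) & 0x1 = 0
slot [21+:11] = (word>>21) & 0x7ff = 1075
kind signed 16b, MSB=0: value = 17802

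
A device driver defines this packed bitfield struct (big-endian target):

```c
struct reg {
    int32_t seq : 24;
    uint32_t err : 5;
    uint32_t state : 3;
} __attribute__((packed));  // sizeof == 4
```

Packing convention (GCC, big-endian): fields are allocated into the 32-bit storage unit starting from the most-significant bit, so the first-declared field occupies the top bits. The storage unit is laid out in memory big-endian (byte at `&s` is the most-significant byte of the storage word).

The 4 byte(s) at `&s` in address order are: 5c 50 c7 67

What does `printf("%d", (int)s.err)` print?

[0]=0x5c [1]=0x50 [2]=0xc7 [3]=0x67 (big-endian) → word 0x5c50c767
seq [8+:24] = (word>>8) & 0xffffff = 6049991
err [3+:5] = (word>>3) & 0x1f = 12  ←
state [0+:3] = (word>>0) & 0x7 = 7

12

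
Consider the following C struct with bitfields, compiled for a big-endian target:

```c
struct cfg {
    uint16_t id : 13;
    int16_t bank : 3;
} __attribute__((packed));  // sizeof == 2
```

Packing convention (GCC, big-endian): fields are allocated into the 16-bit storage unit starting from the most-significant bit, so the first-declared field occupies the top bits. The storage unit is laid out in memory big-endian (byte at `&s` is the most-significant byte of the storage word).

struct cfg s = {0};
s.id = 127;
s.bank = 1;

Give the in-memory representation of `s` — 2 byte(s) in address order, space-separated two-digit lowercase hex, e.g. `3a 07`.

[3+:13] id=127 & 0x1fff = 0x7f; word=0x03f8
[0+:3] bank=1 & 0x7 = 0x1; word=0x03f9
word = 0x03f9 → big-endian bytes:
  [0]=0x03  [1]=0xf9

03 f9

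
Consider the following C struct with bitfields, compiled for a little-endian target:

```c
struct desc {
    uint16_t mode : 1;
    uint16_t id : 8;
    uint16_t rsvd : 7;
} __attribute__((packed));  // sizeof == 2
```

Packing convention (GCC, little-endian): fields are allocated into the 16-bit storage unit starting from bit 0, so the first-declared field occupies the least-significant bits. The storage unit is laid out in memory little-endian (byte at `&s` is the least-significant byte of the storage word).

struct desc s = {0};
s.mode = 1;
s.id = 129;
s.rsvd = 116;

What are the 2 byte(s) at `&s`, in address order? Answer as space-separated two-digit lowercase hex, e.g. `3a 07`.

mode:1 = 1 → 0x1 << 0 → word 0x0001
id:8 = 129 → 0x81 << 1 → word 0x0103
rsvd:7 = 116 → 0x74 << 9 → word 0xe903
word = 0xe903 → little-endian bytes:
  [0]=0x03  [1]=0xe9

03 e9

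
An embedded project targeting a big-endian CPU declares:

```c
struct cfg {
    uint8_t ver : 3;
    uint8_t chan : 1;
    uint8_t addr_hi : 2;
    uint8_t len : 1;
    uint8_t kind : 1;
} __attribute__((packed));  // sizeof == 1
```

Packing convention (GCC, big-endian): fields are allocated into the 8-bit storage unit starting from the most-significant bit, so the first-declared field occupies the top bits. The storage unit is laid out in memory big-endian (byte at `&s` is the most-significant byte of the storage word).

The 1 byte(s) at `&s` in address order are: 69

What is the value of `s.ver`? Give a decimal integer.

3

[0]=0x69 (big-endian) → word 0x69
ver:3 @ bit 5 → (0x69>>5)&0x7 = 0x3  ←
chan:1 @ bit 4 → (0x69>>4)&0x1 = 0x0
addr_hi:2 @ bit 2 → (0x69>>2)&0x3 = 0x2
len:1 @ bit 1 → (0x69>>1)&0x1 = 0x0
kind:1 @ bit 0 → (0x69>>0)&0x1 = 0x1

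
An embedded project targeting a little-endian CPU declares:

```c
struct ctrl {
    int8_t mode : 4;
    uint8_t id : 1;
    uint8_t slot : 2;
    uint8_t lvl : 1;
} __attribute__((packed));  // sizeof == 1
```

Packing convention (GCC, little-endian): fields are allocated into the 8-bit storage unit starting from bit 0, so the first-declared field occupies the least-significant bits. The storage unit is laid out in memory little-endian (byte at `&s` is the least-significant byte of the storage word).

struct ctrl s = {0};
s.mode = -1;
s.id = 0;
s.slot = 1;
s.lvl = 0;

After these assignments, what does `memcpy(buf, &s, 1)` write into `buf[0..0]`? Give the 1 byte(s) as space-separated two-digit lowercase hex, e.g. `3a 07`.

2f

[0+:4] mode=-1 & 0xf = 0xf; word=0x0f
[4+:1] id=0 & 0x1 = 0x0; word=0x0f
[5+:2] slot=1 & 0x3 = 0x1; word=0x2f
[7+:1] lvl=0 & 0x1 = 0x0; word=0x2f
word = 0x2f → little-endian bytes:
  [0]=0x2f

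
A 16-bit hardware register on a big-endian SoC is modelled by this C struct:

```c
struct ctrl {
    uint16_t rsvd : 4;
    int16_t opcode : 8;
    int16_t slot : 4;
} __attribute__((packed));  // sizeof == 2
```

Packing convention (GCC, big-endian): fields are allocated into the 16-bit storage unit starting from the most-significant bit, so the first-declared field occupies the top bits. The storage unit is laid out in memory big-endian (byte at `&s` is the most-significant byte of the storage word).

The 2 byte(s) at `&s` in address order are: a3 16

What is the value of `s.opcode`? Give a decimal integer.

[0]=0xa3 [1]=0x16 (big-endian) → word 0xa316
rsvd:4 @ bit 12 → (0xa316>>12)&0xf = 0xa
opcode:8 @ bit 4 → (0xa316>>4)&0xff = 0x31  ←
slot:4 @ bit 0 → (0xa316>>0)&0xf = 0x6
opcode signed 8b, MSB=0: value = 49

49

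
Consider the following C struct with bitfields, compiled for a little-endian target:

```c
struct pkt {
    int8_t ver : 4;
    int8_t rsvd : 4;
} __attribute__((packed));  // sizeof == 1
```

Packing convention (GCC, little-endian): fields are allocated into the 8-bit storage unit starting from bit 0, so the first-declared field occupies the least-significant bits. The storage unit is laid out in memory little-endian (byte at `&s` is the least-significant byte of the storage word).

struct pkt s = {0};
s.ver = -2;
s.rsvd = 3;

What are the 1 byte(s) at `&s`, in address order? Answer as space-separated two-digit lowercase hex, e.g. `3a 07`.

3e

ver (4b) val=-2 bits=0xe at bit 0: 0x0e
rsvd (4b) val=3 bits=0x3 at bit 4: 0x3e
word = 0x3e → little-endian bytes:
  [0]=0x3e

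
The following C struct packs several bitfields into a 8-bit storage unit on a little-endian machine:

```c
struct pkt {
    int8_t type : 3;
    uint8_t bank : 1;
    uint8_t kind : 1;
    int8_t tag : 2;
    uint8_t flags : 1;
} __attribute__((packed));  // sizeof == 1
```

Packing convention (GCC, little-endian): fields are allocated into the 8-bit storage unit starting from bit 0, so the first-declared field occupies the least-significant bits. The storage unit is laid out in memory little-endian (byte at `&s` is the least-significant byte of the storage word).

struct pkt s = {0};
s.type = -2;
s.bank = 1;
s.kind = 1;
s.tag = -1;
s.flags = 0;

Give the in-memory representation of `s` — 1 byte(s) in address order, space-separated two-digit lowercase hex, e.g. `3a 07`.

[0+:3] type=-2 & 0x7 = 0x6; word=0x06
[3+:1] bank=1 & 0x1 = 0x1; word=0x0e
[4+:1] kind=1 & 0x1 = 0x1; word=0x1e
[5+:2] tag=-1 & 0x3 = 0x3; word=0x7e
[7+:1] flags=0 & 0x1 = 0x0; word=0x7e
word = 0x7e → little-endian bytes:
  [0]=0x7e

7e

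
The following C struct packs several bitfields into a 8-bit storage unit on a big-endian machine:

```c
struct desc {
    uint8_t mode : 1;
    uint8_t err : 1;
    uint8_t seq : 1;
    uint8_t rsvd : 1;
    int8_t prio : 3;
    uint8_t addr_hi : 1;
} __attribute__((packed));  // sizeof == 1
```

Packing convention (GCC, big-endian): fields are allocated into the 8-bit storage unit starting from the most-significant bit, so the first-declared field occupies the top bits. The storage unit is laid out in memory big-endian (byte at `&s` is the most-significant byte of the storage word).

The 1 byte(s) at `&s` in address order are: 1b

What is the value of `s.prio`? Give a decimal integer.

-3

[0]=0x1b (big-endian) → word 0x1b
mode:1 @ bit 7 → (0x1b>>7)&0x1 = 0x0
err:1 @ bit 6 → (0x1b>>6)&0x1 = 0x0
seq:1 @ bit 5 → (0x1b>>5)&0x1 = 0x0
rsvd:1 @ bit 4 → (0x1b>>4)&0x1 = 0x1
prio:3 @ bit 1 → (0x1b>>1)&0x7 = 0x5  ←
addr_hi:1 @ bit 0 → (0x1b>>0)&0x1 = 0x1
prio signed 3b, MSB=1: 5 - 8 = -3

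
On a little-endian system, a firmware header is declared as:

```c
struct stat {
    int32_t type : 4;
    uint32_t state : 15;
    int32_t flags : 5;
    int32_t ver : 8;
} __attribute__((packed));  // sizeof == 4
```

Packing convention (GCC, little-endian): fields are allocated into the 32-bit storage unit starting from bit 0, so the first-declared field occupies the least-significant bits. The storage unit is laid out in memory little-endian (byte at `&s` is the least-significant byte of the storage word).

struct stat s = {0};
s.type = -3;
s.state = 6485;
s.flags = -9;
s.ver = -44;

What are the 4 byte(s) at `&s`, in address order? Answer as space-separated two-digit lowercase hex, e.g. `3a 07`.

type:4 = -3 → 0xd << 0 → word 0x0000000d
state:15 = 6485 → 0x1955 << 4 → word 0x0001955d
flags:5 = -9 → 0x17 << 19 → word 0x00b9955d
ver:8 = -44 → 0xd4 << 24 → word 0xd4b9955d
word = 0xd4b9955d → little-endian bytes:
  [0]=0x5d  [1]=0x95  [2]=0xb9  [3]=0xd4

5d 95 b9 d4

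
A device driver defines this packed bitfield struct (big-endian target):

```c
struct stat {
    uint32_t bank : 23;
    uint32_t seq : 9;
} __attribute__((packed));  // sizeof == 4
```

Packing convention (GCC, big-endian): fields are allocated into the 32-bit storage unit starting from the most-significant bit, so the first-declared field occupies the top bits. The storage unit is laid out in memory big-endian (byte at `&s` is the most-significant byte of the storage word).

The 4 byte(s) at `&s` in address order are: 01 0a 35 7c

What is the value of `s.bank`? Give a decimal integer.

[0]=0x01 [1]=0x0a [2]=0x35 [3]=0x7c (big-endian) → word 0x010a357c
bank [9+:23] = (word>>9) & 0x7fffff = 34074  ←
seq [0+:9] = (word>>0) & 0x1ff = 380

34074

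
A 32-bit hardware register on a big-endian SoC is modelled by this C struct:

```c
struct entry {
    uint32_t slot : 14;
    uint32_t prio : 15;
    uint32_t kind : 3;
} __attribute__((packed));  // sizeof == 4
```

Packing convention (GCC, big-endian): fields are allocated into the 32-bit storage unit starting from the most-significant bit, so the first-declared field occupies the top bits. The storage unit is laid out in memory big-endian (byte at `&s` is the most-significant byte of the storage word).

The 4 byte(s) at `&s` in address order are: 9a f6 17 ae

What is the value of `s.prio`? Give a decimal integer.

[0]=0x9a [1]=0xf6 [2]=0x17 [3]=0xae (big-endian) → word 0x9af617ae
slot:14 @ bit 18 → (0x9af617ae>>18)&0x3fff = 0x26bd
prio:15 @ bit 3 → (0x9af617ae>>3)&0x7fff = 0x42f5  ←
kind:3 @ bit 0 → (0x9af617ae>>0)&0x7 = 0x6

17141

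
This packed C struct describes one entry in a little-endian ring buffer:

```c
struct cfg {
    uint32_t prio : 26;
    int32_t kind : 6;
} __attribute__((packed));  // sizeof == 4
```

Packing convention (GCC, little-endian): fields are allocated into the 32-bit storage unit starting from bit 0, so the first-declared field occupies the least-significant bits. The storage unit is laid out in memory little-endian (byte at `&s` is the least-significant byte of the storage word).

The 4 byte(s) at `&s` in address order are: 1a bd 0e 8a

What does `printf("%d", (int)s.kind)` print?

-30

[0]=0x1a [1]=0xbd [2]=0x0e [3]=0x8a (little-endian) → word 0x8a0ebd1a
prio:26 @ bit 0 → (0x8a0ebd1a>>0)&0x3ffffff = 0x20ebd1a
kind:6 @ bit 26 → (0x8a0ebd1a>>26)&0x3f = 0x22  ←
kind signed 6b, MSB=1: 34 - 64 = -30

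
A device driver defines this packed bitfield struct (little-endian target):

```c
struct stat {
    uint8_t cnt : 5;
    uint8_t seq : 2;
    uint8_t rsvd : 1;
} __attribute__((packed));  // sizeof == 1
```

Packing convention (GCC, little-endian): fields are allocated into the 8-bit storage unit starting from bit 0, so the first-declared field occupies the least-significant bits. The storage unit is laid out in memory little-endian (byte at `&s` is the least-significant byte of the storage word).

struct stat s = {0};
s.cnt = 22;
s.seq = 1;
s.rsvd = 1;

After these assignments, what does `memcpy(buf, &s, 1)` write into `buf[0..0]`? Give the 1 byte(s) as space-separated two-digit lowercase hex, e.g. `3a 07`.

cnt (5b) val=22 bits=0x16 at bit 0: 0x16
seq (2b) val=1 bits=0x1 at bit 5: 0x36
rsvd (1b) val=1 bits=0x1 at bit 7: 0xb6
word = 0xb6 → little-endian bytes:
  [0]=0xb6

b6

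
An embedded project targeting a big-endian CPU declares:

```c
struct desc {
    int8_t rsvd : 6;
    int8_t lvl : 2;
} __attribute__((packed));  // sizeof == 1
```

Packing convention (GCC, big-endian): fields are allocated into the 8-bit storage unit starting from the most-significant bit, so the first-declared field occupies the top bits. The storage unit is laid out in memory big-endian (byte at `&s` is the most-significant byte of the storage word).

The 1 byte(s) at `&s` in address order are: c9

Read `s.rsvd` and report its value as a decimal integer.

-14

[0]=0xc9 (big-endian) → word 0xc9
rsvd [2+:6] = (word>>2) & 0x3f = 50  ←
lvl [0+:2] = (word>>0) & 0x3 = 1
rsvd signed 6b, MSB=1: 50 - 64 = -14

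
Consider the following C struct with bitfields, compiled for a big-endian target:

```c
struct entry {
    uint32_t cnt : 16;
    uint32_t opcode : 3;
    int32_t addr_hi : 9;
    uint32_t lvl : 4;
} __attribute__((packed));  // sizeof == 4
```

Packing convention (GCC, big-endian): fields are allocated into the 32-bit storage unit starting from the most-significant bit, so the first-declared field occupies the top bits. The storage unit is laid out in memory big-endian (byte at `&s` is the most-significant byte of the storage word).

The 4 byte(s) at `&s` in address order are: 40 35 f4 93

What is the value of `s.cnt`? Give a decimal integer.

16437

[0]=0x40 [1]=0x35 [2]=0xf4 [3]=0x93 (big-endian) → word 0x4035f493
cnt:16 @ bit 16 → (0x4035f493>>16)&0xffff = 0x4035  ←
opcode:3 @ bit 13 → (0x4035f493>>13)&0x7 = 0x7
addr_hi:9 @ bit 4 → (0x4035f493>>4)&0x1ff = 0x149
lvl:4 @ bit 0 → (0x4035f493>>0)&0xf = 0x3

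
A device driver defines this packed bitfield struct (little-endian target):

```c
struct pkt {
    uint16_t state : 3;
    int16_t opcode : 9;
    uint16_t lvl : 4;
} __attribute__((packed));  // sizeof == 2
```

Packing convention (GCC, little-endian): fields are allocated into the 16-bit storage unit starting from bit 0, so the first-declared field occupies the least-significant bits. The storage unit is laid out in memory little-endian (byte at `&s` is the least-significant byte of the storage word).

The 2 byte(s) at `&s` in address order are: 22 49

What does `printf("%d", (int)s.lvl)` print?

[0]=0x22 [1]=0x49 (little-endian) → word 0x4922
state [0+:3] = (word>>0) & 0x7 = 2
opcode [3+:9] = (word>>3) & 0x1ff = 292
lvl [12+:4] = (word>>12) & 0xf = 4  ←

4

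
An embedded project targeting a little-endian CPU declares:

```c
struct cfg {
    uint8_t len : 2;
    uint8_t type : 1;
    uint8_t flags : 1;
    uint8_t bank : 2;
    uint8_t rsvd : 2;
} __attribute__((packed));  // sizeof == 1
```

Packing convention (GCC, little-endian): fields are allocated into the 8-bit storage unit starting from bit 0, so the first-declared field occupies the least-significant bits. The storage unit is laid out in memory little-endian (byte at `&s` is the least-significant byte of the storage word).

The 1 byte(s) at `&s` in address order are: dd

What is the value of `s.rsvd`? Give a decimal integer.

3

[0]=0xdd (little-endian) → word 0xdd
len [0+:2] = (word>>0) & 0x3 = 1
type [2+:1] = (word>>2) & 0x1 = 1
flags [3+:1] = (word>>3) & 0x1 = 1
bank [4+:2] = (word>>4) & 0x3 = 1
rsvd [6+:2] = (word>>6) & 0x3 = 3  ←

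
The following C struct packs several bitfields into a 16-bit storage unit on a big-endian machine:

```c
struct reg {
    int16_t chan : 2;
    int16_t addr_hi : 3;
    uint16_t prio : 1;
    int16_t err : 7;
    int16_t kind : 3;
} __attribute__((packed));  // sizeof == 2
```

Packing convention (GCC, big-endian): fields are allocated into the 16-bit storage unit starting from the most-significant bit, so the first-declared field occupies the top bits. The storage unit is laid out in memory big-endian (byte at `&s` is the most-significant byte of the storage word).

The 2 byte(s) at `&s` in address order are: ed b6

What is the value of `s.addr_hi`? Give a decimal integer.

-3

[0]=0xed [1]=0xb6 (big-endian) → word 0xedb6
chan [14+:2] = (word>>14) & 0x3 = 3
addr_hi [11+:3] = (word>>11) & 0x7 = 5  ←
prio [10+:1] = (word>>10) & 0x1 = 1
err [3+:7] = (word>>3) & 0x7f = 54
kind [0+:3] = (word>>0) & 0x7 = 6
addr_hi signed 3b, MSB=1: 5 - 8 = -3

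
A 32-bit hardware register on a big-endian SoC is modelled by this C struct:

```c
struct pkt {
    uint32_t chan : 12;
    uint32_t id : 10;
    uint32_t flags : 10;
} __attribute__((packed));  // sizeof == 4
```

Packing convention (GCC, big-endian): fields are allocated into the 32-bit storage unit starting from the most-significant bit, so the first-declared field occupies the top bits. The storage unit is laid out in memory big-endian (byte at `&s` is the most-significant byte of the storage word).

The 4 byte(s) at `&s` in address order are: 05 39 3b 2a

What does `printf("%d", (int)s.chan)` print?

83

[0]=0x05 [1]=0x39 [2]=0x3b [3]=0x2a (big-endian) → word 0x05393b2a
chan [20+:12] = (word>>20) & 0xfff = 83  ←
id [10+:10] = (word>>10) & 0x3ff = 590
flags [0+:10] = (word>>0) & 0x3ff = 810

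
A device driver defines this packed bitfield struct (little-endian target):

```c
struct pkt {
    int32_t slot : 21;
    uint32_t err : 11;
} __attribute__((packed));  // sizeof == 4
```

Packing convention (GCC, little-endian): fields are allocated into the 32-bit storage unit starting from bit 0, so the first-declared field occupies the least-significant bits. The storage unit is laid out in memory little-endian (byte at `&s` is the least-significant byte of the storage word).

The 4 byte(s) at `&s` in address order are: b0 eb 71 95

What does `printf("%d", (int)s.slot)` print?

-922704

[0]=0xb0 [1]=0xeb [2]=0x71 [3]=0x95 (little-endian) → word 0x9571ebb0
slot [0+:21] = (word>>0) & 0x1fffff = 1174448  ←
err [21+:11] = (word>>21) & 0x7ff = 1195
slot signed 21b, MSB=1: 1174448 - 2097152 = -922704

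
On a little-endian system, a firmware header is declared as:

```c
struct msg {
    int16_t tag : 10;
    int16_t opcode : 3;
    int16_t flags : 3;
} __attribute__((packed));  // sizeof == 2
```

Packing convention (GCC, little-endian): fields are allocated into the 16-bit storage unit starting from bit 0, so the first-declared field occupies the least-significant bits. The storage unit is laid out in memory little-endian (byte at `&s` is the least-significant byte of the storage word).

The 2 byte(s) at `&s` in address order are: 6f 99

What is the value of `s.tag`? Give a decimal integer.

367

[0]=0x6f [1]=0x99 (little-endian) → word 0x996f
tag:10 @ bit 0 → (0x996f>>0)&0x3ff = 0x16f  ←
opcode:3 @ bit 10 → (0x996f>>10)&0x7 = 0x6
flags:3 @ bit 13 → (0x996f>>13)&0x7 = 0x4
tag signed 10b, MSB=0: value = 367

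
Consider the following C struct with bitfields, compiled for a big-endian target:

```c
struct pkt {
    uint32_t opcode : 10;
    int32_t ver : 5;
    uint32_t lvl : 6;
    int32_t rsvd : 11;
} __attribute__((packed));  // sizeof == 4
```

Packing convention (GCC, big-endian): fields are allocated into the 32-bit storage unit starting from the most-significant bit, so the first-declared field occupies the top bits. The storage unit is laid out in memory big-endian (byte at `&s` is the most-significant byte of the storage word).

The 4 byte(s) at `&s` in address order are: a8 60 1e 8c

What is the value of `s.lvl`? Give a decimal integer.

3

[0]=0xa8 [1]=0x60 [2]=0x1e [3]=0x8c (big-endian) → word 0xa8601e8c
opcode:10 @ bit 22 → (0xa8601e8c>>22)&0x3ff = 0x2a1
ver:5 @ bit 17 → (0xa8601e8c>>17)&0x1f = 0x10
lvl:6 @ bit 11 → (0xa8601e8c>>11)&0x3f = 0x3  ←
rsvd:11 @ bit 0 → (0xa8601e8c>>0)&0x7ff = 0x68c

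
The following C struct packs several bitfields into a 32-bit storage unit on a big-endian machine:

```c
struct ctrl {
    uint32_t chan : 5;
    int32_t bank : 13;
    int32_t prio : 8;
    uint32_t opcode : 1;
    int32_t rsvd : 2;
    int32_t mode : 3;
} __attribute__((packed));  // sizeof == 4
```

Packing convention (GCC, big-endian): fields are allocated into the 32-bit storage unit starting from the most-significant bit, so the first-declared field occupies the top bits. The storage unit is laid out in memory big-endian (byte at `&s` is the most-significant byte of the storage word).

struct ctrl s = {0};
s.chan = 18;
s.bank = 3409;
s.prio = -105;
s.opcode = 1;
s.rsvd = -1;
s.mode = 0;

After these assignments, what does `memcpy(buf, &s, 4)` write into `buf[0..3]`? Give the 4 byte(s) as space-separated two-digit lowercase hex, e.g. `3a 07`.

93 54 65 f8

[27+:5] chan=18 & 0x1f = 0x12; word=0x90000000
[14+:13] bank=3409 & 0x1fff = 0xd51; word=0x93544000
[6+:8] prio=-105 & 0xff = 0x97; word=0x935465c0
[5+:1] opcode=1 & 0x1 = 0x1; word=0x935465e0
[3+:2] rsvd=-1 & 0x3 = 0x3; word=0x935465f8
[0+:3] mode=0 & 0x7 = 0x0; word=0x935465f8
word = 0x935465f8 → big-endian bytes:
  [0]=0x93  [1]=0x54  [2]=0x65  [3]=0xf8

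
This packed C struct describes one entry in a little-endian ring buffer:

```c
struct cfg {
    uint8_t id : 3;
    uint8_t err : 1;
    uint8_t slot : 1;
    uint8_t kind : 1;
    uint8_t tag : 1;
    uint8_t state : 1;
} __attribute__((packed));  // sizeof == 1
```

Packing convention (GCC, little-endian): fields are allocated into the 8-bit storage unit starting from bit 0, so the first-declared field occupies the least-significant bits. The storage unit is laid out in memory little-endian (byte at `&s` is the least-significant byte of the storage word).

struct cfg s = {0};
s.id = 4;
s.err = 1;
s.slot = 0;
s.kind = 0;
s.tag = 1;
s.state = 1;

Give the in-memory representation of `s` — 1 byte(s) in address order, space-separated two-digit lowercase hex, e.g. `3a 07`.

id (3b) val=4 bits=0x4 at bit 0: 0x04
err (1b) val=1 bits=0x1 at bit 3: 0x0c
slot (1b) val=0 bits=0x0 at bit 4: 0x0c
kind (1b) val=0 bits=0x0 at bit 5: 0x0c
tag (1b) val=1 bits=0x1 at bit 6: 0x4c
state (1b) val=1 bits=0x1 at bit 7: 0xcc
word = 0xcc → little-endian bytes:
  [0]=0xcc

cc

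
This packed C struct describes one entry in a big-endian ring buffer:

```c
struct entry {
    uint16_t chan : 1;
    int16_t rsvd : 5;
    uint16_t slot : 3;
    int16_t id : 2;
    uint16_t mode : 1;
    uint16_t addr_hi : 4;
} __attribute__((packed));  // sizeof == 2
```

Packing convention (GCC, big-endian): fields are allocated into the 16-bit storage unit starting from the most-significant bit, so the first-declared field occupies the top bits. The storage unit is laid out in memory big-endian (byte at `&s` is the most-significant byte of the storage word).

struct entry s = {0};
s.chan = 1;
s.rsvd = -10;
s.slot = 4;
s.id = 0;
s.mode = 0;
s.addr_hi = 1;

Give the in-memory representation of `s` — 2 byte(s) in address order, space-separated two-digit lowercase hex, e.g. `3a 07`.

da 01

chan (1b) val=1 bits=0x1 at bit 15: 0x8000
rsvd (5b) val=-10 bits=0x16 at bit 10: 0xd800
slot (3b) val=4 bits=0x4 at bit 7: 0xda00
id (2b) val=0 bits=0x0 at bit 5: 0xda00
mode (1b) val=0 bits=0x0 at bit 4: 0xda00
addr_hi (4b) val=1 bits=0x1 at bit 0: 0xda01
word = 0xda01 → big-endian bytes:
  [0]=0xda  [1]=0x01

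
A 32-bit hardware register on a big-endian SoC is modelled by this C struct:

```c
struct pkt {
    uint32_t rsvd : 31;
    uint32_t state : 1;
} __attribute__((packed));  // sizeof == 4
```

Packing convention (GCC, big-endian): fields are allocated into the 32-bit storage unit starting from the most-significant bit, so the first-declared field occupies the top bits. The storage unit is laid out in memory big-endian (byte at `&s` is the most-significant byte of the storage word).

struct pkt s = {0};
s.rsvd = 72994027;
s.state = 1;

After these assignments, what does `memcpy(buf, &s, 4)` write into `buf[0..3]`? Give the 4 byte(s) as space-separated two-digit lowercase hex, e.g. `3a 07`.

rsvd:31 = 72994027 → 0x459cceb << 1 → word 0x08b399d6
state:1 = 1 → 0x1 << 0 → word 0x08b399d7
word = 0x08b399d7 → big-endian bytes:
  [0]=0x08  [1]=0xb3  [2]=0x99  [3]=0xd7

08 b3 99 d7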